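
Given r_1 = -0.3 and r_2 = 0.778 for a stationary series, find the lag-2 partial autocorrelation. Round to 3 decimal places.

0.756

φ_{22} = (r_2 − r_1²) / (1 − r_1²)
r_1² = (-0.3)² = 0.09
Numerator = 0.778 − 0.0900 = 0.6880; denominator = 1 − 0.0900 = 0.9100
φ_{22} = 0.6880 / 0.9100 = 0.756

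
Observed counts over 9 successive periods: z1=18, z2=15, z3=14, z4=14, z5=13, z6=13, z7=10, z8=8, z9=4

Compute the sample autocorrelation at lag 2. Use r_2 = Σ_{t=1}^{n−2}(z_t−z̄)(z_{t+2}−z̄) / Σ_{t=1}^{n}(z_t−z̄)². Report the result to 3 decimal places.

0.227

Mean z̄ = (18 + 15 + 14 + 14 + 13 + 13 + 10 + 8 + 4)/9 = 12.1111
Σ(z_t−z̄)(z_{t+2}−z̄) = (11.1235) + (5.4568) + (1.6790) + (1.6790) + (-1.8765) + (-3.6543) + (17.1235) = 31.5309
Denominator Σ(z_t−z̄)² = 138.8889
r_2 = 31.5309 / 138.8889 = 0.227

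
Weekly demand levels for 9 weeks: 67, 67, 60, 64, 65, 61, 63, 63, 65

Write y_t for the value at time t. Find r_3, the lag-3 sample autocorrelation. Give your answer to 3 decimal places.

0.229

Mean ȳ = (67 + 67 + 60 + 64 + 65 + 61 + 63 + 63 + 65)/9 = 63.8889
Σ(y_t−ȳ)(y_{t+3}−ȳ) = (0.3457) + (3.4568) + (11.2346) + (-0.0988) + (-0.9877) + (-3.2099) = 10.7407
Denominator Σ(y_t−ȳ)² = 46.8889
r_3 = 10.7407 / 46.8889 = 0.229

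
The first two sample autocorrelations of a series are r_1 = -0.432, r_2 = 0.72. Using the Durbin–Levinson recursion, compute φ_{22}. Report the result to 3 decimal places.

φ_{22} = (r_2 − r_1²) / (1 − r_1²)
r_1² = (-0.432)² = 0.186624
Numerator = 0.72 − 0.1866 = 0.5334; denominator = 1 − 0.1866 = 0.8134
φ_{22} = 0.5334 / 0.8134 = 0.656

0.656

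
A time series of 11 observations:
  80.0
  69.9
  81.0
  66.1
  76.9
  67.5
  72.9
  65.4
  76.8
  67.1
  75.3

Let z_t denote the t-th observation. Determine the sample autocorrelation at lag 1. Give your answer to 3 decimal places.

-0.670

Mean z̄ = (80.0 + 69.9 + 81.0 + 66.1 + 76.9 + 67.5 + 72.9 + 65.4 + 76.8 + 67.1 + 75.3)/11 = 72.6273
Numerator Σ_{t=1}^{10}(z_t−z̄)(z_{t+1}−z̄) = -218.7535
Denominator Σ(z_t−z̄)² = 326.4618
r_1 = -218.7535 / 326.4618 = -0.670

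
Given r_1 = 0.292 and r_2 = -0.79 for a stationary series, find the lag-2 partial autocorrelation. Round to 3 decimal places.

φ_{22} = (r_2 − r_1²) / (1 − r_1²)
r_1² = (0.292)² = 0.085264
Numerator = -0.79 − 0.0853 = -0.8753; denominator = 1 − 0.0853 = 0.9147
φ_{22} = -0.8753 / 0.9147 = -0.957

-0.957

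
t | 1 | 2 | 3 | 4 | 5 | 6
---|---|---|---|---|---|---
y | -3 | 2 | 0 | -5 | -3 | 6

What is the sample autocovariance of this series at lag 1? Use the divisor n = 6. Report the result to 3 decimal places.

Mean ȳ = (-3 + 2 + 0 − 5 − 3 + 6)/6 = -0.5000
Deviations: -2.5000, 2.5000, 0.5000, -4.5000, -2.5000, 6.5000
Σ_{t=1}^{5}(y_t−ȳ)(y_{t+1}−ȳ) = -12.2500
γ_1 = -12.2500 / 6 = -2.042

-2.042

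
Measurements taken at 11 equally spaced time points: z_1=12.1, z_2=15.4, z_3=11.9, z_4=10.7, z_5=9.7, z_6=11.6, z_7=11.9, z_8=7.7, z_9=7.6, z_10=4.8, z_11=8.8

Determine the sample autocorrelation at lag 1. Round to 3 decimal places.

Mean z̄ = (12.1 + 15.4 + 11.9 + 10.7 + 9.7 + 11.6 + 11.9 + 7.7 + 7.6 + 4.8 + 8.8)/11 = 10.2000
Numerator Σ_{t=1}^{10}(z_t−z̄)(z_{t+1}−z̄) = 44.8500
Denominator Σ(z_t−z̄)² = 83.0200
r_1 = 44.8500 / 83.0200 = 0.540

0.540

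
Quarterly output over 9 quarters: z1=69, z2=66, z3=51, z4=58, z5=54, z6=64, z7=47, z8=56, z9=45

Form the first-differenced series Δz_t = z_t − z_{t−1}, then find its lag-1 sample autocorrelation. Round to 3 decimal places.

First differences Δz: -3, -15, 7, -4, 10, -17, 9, -11
Mean of differences = -3.0000
Numerator Σ(Δz_t−Δz̄)(Δz_{t+1}−Δz̄) = -589.0000
Denominator Σ(Δz_t−Δz̄)² = 818.0000
r_1(Δz) = -589.0000 / 818.0000 = -0.720

-0.720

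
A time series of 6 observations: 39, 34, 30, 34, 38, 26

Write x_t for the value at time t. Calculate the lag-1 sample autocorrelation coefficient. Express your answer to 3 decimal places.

Mean x̄ = (39 + 34 + 30 + 34 + 38 + 26)/6 = 33.5000
Deviations from mean: 5.5000, 0.5000, -3.5000, 0.5000, 4.5000, -7.5000
Numerator Σ_{t=1}^{5}(x_t−x̄)(x_{t+1}−x̄) = -32.2500
Denominator Σ(x_t−x̄)² = 119.5000
r_1 = -32.2500 / 119.5000 = -0.270

-0.270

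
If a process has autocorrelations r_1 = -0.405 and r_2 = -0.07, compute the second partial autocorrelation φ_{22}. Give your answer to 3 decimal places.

-0.280

φ_{22} = (r_2 − r_1²) / (1 − r_1²)
r_1² = (-0.405)² = 0.164025
Numerator = -0.07 − 0.1640 = -0.2340; denominator = 1 − 0.1640 = 0.8360
φ_{22} = -0.2340 / 0.8360 = -0.280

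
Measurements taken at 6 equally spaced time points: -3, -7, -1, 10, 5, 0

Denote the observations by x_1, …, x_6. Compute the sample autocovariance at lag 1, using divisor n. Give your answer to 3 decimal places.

10.481

Mean x̄ = (-3 − 7 − 1 + 10 + 5 + 0)/6 = 0.6667
Σ_{t=1}^{5}(x_t−x̄)(x_{t+1}−x̄) = 62.8889
γ_1 = 62.8889 / 6 = 10.481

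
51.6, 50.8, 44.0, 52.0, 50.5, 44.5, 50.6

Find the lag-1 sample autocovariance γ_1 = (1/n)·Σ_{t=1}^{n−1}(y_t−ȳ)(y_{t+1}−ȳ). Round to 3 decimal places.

Mean ȳ = (51.6 + 50.8 + 44.0 + 52.0 + 50.5 + 44.5 + 50.6)/7 = 49.1429
Deviations: 2.4571, 1.6571, -5.1429, 2.8571, 1.3571, -4.6429, 1.4571
Σ_{t=1}^{6}(y_t−ȳ)(y_{t+1}−ȳ) = -28.3333
γ_1 = -28.3333 / 7 = -4.048

-4.048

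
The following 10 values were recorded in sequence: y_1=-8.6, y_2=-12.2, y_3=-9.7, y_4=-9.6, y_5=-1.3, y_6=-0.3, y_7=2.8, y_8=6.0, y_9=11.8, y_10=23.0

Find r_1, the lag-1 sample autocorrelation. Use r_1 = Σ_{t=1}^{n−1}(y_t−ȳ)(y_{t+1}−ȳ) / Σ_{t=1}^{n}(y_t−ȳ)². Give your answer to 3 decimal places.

Mean ȳ = (-8.6 − 12.2 − 9.7 − 9.6 − 1.3 − 0.3 + 2.8 + 6.0 + 11.8 + 23.0)/10 = 0.1900
Numerator Σ_{t=1}^{9}(y_t−ȳ)(y_{t+1}−ȳ) = 689.7489
Denominator Σ(y_t−ȳ)² = 1122.5490
r_1 = 689.7489 / 1122.5490 = 0.614

0.614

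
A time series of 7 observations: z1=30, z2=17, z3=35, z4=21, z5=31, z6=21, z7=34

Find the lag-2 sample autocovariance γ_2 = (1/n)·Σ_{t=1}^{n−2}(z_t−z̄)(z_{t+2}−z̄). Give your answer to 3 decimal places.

25.714

Mean z̄ = (30 + 17 + 35 + 21 + 31 + 21 + 34)/7 = 27.0000
Deviations: 3.0000, -10.0000, 8.0000, -6.0000, 4.0000, -6.0000, 7.0000
Σ_{t=1}^{5}(z_t−z̄)(z_{t+2}−z̄) = 180.0000
γ_2 = 180.0000 / 7 = 25.714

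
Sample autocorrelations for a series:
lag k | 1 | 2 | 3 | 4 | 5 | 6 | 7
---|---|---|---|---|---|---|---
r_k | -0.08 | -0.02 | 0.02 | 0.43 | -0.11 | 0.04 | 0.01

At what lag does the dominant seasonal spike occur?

The largest autocorrelation is r_4 = 0.43; the remaining lags stay at or below 0.04.
The dominant spike at lag 4 indicates a seasonal period of 4.

4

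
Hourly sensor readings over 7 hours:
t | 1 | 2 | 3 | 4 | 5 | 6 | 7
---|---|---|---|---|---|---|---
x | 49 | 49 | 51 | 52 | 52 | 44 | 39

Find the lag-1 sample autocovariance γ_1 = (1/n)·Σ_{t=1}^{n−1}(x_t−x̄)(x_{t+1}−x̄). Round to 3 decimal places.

Mean x̄ = (49 + 49 + 51 + 52 + 52 + 44 + 39)/7 = 48.0000
Σ_{t=1}^{6}(x_t−x̄)(x_{t+1}−x̄) = 52.0000
γ_1 = 52.0000 / 7 = 7.429

7.429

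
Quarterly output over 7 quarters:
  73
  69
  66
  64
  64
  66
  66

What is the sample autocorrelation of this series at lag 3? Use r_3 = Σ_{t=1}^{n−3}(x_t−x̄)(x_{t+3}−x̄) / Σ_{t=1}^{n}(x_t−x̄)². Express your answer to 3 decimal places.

Mean x̄ = (73 + 69 + 66 + 64 + 64 + 66 + 66)/7 = 66.8571
Σ(x_t−x̄)(x_{t+3}−x̄) = (-17.5510) + (-6.1224) + (0.7347) + (2.4490) = -20.4898
Denominator Σ(x_t−x̄)² = 60.8571
r_3 = -20.4898 / 60.8571 = -0.337

-0.337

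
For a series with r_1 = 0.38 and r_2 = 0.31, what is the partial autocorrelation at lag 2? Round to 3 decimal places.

0.194

φ_{22} = (r_2 − r_1²) / (1 − r_1²)
r_1² = (0.38)² = 0.1444
Numerator = 0.31 − 0.1444 = 0.1656; denominator = 1 − 0.1444 = 0.8556
φ_{22} = 0.1656 / 0.8556 = 0.194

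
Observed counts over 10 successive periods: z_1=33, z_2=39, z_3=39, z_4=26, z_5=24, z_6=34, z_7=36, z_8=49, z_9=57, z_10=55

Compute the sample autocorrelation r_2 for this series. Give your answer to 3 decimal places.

Mean z̄ = (33 + 39 + 39 + 26 + 24 + 34 + 36 + 49 + 57 + 55)/10 = 39.2000
Numerator Σ_{t=1}^{8}(z_t−z̄)(z_{t+2}−z̄) = 171.1200
Denominator Σ(z_t−z̄)² = 1143.6000
r_2 = 171.1200 / 1143.6000 = 0.150

0.150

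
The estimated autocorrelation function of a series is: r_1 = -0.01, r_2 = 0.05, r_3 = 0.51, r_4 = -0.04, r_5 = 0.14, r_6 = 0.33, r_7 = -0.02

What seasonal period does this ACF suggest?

3

The largest autocorrelation is r_3 = 0.51, with a weaker echo at lag 6 (0.33); the remaining lags stay at or below 0.14.
The dominant spike at lag 3 indicates a seasonal period of 3.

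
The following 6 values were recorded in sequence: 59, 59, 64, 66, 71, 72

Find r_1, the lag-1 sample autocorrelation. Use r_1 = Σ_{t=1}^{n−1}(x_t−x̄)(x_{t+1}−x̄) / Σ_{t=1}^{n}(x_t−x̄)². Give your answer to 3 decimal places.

Mean x̄ = (59 + 59 + 64 + 66 + 71 + 72)/6 = 65.1667
Deviations from mean: -6.1667, -6.1667, -1.1667, 0.8333, 5.8333, 6.8333
Numerator Σ_{t=1}^{5}(x_t−x̄)(x_{t+1}−x̄) = 88.9722
Denominator Σ(x_t−x̄)² = 158.8333
r_1 = 88.9722 / 158.8333 = 0.560

0.560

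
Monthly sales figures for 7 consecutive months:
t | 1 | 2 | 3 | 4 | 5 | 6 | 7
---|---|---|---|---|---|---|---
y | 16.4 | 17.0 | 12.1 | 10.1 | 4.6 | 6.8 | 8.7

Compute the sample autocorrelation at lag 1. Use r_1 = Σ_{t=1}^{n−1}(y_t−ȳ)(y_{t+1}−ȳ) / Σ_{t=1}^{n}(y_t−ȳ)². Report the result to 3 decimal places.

0.607

Mean ȳ = (16.4 + 17.0 + 12.1 + 10.1 + 4.6 + 6.8 + 8.7)/7 = 10.8143
Deviations from mean: 5.5857, 6.1857, 1.2857, -0.7143, -6.2143, -4.0143, -2.1143
Σ(y_t−ȳ)(y_{t+1}−ȳ) = (34.5516) + (7.9531) + (-0.9184) + (4.4388) + (24.9459) + (8.4873) = 79.4584
Denominator Σ(y_t−ȳ)² = 130.8286
r_1 = 79.4584 / 130.8286 = 0.607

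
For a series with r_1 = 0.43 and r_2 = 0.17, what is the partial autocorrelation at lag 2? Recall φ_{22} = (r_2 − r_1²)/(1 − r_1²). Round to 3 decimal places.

-0.018

φ_{22} = (r_2 − r_1²) / (1 − r_1²)
r_1² = (0.43)² = 0.1849
Numerator = 0.17 − 0.1849 = -0.0149; denominator = 1 − 0.1849 = 0.8151
φ_{22} = -0.0149 / 0.8151 = -0.018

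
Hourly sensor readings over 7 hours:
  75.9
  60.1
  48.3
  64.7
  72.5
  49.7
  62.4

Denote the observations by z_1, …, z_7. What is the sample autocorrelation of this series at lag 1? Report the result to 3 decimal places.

Mean z̄ = (75.9 + 60.1 + 48.3 + 64.7 + 72.5 + 49.7 + 62.4)/7 = 61.9429
Deviations from mean: 13.9571, -1.8429, -13.6429, 2.7571, 10.5571, -12.2429, 0.4571
Σ(z_t−z̄)(z_{t+1}−z̄) = (-25.7210) + (25.1418) + (-37.6153) + (29.1076) + (-129.2496) + (-5.5967) = -143.9333
Denominator Σ(z_t−z̄)² = 653.4771
r_1 = -143.9333 / 653.4771 = -0.220

-0.220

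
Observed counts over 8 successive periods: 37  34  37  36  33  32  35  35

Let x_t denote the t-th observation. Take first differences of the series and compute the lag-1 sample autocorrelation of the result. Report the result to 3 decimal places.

-0.235

First differences Δx: -3, 3, -1, -3, -1, 3, 0
Mean of differences = -0.2857
Numerator Σ(Δx_t−Δx̄)(Δx_{t+1}−Δx̄) = -8.7959
Denominator Σ(Δx_t−Δx̄)² = 37.4286
r_1(Δx) = -8.7959 / 37.4286 = -0.235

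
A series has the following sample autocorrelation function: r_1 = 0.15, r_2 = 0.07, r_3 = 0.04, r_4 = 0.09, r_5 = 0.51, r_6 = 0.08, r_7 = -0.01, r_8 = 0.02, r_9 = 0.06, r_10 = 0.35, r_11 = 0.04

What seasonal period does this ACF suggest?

The largest autocorrelation is r_5 = 0.51, with a weaker echo at lag 10 (0.35); the remaining lags stay at or below 0.15.
The dominant spike at lag 5 indicates a seasonal period of 5.

5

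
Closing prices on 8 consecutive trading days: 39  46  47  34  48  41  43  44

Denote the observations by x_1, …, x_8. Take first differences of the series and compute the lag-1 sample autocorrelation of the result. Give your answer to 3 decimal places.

-0.637

First differences Δx: 7, 1, -13, 14, -7, 2, 1
Mean of differences = 0.7143
Numerator Σ(Δx_t−Δx̄)(Δx_{t+1}−Δx̄) = -296.3673
Denominator Σ(Δx_t−Δx̄)² = 465.4286
r_1(Δx) = -296.3673 / 465.4286 = -0.637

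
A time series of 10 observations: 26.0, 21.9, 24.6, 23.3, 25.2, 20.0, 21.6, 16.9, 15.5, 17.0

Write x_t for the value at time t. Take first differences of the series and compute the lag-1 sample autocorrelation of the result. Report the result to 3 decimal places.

First differences Δx: -4.1, 2.7, -1.3, 1.9, -5.2, 1.6, -4.7, -1.4, 1.5
Mean of differences = -1.0000
Numerator Σ(Δx_t−Δx̄)(Δx_{t+1}−Δx̄) = -45.6900
Denominator Σ(Δx_t−Δx̄)² = 76.3000
r_1(Δx) = -45.6900 / 76.3000 = -0.599

-0.599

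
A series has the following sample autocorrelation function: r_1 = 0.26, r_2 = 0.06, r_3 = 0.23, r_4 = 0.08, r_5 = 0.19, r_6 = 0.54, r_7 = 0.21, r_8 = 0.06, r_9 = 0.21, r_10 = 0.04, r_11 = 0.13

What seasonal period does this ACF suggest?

The largest autocorrelation is r_6 = 0.54; the remaining lags stay at or below 0.26. The elevated value at lag 1 (0.26), dropping to 0.06 at lag 2, reflects decaying short-term dependence rather than seasonality.
The dominant spike at lag 6 indicates a seasonal period of 6.

6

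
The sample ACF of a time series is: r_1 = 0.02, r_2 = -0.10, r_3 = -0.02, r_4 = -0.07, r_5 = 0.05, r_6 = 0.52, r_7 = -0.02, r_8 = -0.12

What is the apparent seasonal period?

6

The largest autocorrelation is r_6 = 0.52; the remaining lags stay at or below 0.05.
The dominant spike at lag 6 indicates a seasonal period of 6.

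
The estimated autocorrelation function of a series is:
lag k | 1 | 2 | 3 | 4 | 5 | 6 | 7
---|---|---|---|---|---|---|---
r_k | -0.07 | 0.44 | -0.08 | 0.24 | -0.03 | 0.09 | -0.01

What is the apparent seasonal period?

The largest autocorrelation is r_2 = 0.44, with a weaker echo at lag 4 (0.24); the remaining lags stay at or below 0.09.
The dominant spike at lag 2 indicates a seasonal period of 2.

2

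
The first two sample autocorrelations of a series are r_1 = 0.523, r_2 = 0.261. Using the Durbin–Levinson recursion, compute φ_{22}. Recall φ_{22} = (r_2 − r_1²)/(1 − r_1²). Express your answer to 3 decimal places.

φ_{22} = (r_2 − r_1²) / (1 − r_1²)
r_1² = (0.523)² = 0.273529
Numerator = 0.261 − 0.2735 = -0.0125; denominator = 1 − 0.2735 = 0.7265
φ_{22} = -0.0125 / 0.7265 = -0.017

-0.017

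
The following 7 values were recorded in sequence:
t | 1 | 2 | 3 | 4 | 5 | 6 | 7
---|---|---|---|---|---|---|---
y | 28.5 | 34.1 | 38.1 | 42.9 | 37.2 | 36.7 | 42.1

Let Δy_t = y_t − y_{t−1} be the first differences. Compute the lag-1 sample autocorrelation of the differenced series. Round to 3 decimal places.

First differences Δy: 5.6, 4.0, 4.8, -5.7, -0.5, 5.4
Mean of differences = 2.2667
Numerator Σ(Δy_t−Δȳ)(Δy_{t+1}−Δȳ) = 3.3589
Denominator Σ(Δy_t−Δȳ)² = 101.4733
r_1(Δy) = 3.3589 / 101.4733 = 0.033

0.033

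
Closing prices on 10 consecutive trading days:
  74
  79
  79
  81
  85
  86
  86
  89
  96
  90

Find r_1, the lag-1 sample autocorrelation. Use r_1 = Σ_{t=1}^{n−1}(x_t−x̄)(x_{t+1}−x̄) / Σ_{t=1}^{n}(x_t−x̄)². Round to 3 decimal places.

0.621

Mean x̄ = (74 + 79 + 79 + 81 + 85 + 86 + 86 + 89 + 96 + 90)/10 = 84.5000
Numerator Σ_{t=1}^{9}(x_t−x̄)(x_{t+1}−x̄) = 230.2500
Denominator Σ(x_t−x̄)² = 370.5000
r_1 = 230.2500 / 370.5000 = 0.621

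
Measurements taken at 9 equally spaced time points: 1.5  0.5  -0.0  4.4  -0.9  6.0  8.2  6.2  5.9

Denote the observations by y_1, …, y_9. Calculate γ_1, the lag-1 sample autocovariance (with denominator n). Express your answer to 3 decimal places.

3.257

Mean ȳ = (1.5 + 0.5 − 0.0 + 4.4 − 0.9 + 6.0 + 8.2 + 6.2 + 5.9)/9 = 3.5333
Σ_{t=1}^{8}(y_t−ȳ)(y_{t+1}−ȳ) = 29.3122
γ_1 = 29.3122 / 9 = 3.257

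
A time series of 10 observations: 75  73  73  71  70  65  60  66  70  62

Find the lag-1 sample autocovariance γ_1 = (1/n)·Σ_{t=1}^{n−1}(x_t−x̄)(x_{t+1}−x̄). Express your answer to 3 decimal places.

9.675

Mean x̄ = (75 + 73 + 73 + 71 + 70 + 65 + 60 + 66 + 70 + 62)/10 = 68.5000
Σ_{t=1}^{9}(x_t−x̄)(x_{t+1}−x̄) = 96.7500
γ_1 = 96.7500 / 10 = 9.675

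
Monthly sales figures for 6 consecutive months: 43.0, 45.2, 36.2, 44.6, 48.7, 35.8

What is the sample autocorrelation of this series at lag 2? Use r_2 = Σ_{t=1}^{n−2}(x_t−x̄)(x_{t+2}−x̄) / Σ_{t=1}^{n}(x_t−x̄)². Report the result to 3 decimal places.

Mean x̄ = (43.0 + 45.2 + 36.2 + 44.6 + 48.7 + 35.8)/6 = 42.2500
Deviations from mean: 0.7500, 2.9500, -6.0500, 2.3500, 6.4500, -6.4500
Σ(x_t−x̄)(x_{t+2}−x̄) = (-4.5375) + (6.9325) + (-39.0225) + (-15.1575) = -51.7850
Denominator Σ(x_t−x̄)² = 134.5950
r_2 = -51.7850 / 134.5950 = -0.385

-0.385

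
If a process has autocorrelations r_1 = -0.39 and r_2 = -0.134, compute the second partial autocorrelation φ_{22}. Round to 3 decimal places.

-0.337

φ_{22} = (r_2 − r_1²) / (1 − r_1²)
r_1² = (-0.39)² = 0.1521
Numerator = -0.134 − 0.1521 = -0.2861; denominator = 1 − 0.1521 = 0.8479
φ_{22} = -0.2861 / 0.8479 = -0.337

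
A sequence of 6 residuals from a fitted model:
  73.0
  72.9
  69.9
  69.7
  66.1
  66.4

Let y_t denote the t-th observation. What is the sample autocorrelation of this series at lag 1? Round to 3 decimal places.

Mean ȳ = (73.0 + 72.9 + 69.9 + 69.7 + 66.1 + 66.4)/6 = 69.6667
Deviations from mean: 3.3333, 3.2333, 0.2333, 0.0333, -3.5667, -3.2667
Σ(y_t−ȳ)(y_{t+1}−ȳ) = (10.7778) + (0.7544) + (0.0078) + (-0.1189) + (11.6511) = 23.0722
Denominator Σ(y_t−ȳ)² = 45.0133
r_1 = 23.0722 / 45.0133 = 0.513

0.513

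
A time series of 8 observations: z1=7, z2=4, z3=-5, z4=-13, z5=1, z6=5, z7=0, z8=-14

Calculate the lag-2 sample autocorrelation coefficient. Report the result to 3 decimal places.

Mean z̄ = (7 + 4 − 5 − 13 + 1 + 5 + 0 − 14)/8 = -1.8750
Σ(z_t−z̄)(z_{t+2}−z̄) = (-27.7344) + (-65.3594) + (-8.9844) + (-76.4844) + (5.3906) + (-83.3594) = -256.5313
Denominator Σ(z_t−z̄)² = 452.8750
r_2 = -256.5313 / 452.8750 = -0.566

-0.566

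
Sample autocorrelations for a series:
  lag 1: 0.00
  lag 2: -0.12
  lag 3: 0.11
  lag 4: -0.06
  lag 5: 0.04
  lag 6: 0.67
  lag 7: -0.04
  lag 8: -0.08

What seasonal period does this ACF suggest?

6

The largest autocorrelation is r_6 = 0.67; the remaining lags stay at or below 0.11.
The dominant spike at lag 6 indicates a seasonal period of 6.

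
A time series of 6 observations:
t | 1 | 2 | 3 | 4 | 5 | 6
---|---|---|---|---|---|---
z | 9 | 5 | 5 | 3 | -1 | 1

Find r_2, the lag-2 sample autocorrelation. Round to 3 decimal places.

Mean z̄ = (9 + 5 + 5 + 3 − 1 + 1)/6 = 3.6667
Σ(z_t−z̄)(z_{t+2}−z̄) = (7.1111) + (-0.8889) + (-6.2222) + (1.7778) = 1.7778
Denominator Σ(z_t−z̄)² = 61.3333
r_2 = 1.7778 / 61.3333 = 0.029

0.029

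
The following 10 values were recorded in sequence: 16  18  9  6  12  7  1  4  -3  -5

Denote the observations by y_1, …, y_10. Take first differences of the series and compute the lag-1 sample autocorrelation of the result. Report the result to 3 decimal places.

-0.434

First differences Δy: 2, -9, -3, 6, -5, -6, 3, -7, -2
Mean of differences = -2.3333
Numerator Σ(Δy_t−Δȳ)(Δy_{t+1}−Δȳ) = -88.4444
Denominator Σ(Δy_t−Δȳ)² = 204.0000
r_1(Δy) = -88.4444 / 204.0000 = -0.434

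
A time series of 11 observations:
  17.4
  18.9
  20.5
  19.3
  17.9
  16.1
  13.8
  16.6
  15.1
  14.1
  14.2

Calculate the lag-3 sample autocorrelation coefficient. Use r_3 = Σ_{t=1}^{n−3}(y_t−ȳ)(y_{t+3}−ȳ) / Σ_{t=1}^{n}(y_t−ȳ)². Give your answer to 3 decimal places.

0.062

Mean ȳ = (17.4 + 18.9 + 20.5 + 19.3 + 17.9 + 16.1 + 13.8 + 16.6 + 15.1 + 14.1 + 14.2)/11 = 16.7182
Numerator Σ_{t=1}^{8}(y_t−ȳ)(y_{t+3}−ȳ) = 3.2654
Denominator Σ(y_t−ȳ)² = 52.3164
r_3 = 3.2654 / 52.3164 = 0.062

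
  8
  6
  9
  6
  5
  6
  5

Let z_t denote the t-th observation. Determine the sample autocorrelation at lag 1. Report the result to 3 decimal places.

Mean z̄ = (8 + 6 + 9 + 6 + 5 + 6 + 5)/7 = 6.4286
Deviations from mean: 1.5714, -0.4286, 2.5714, -0.4286, -1.4286, -0.4286, -1.4286
Numerator Σ_{t=1}^{6}(z_t−z̄)(z_{t+1}−z̄) = -1.0408
Denominator Σ(z_t−z̄)² = 13.7143
r_1 = -1.0408 / 13.7143 = -0.076

-0.076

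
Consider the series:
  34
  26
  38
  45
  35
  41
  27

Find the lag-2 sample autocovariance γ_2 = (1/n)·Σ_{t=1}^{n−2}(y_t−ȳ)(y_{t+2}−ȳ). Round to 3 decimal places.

-4.985

Mean ȳ = (34 + 26 + 38 + 45 + 35 + 41 + 27)/7 = 35.1429
Σ_{t=1}^{5}(y_t−ȳ)(y_{t+2}−ȳ) = -34.8980
γ_2 = -34.8980 / 7 = -4.985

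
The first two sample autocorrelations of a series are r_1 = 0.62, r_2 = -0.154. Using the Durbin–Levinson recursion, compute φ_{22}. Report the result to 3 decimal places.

φ_{22} = (r_2 − r_1²) / (1 − r_1²)
r_1² = (0.62)² = 0.3844
Numerator = -0.154 − 0.3844 = -0.5384; denominator = 1 − 0.3844 = 0.6156
φ_{22} = -0.5384 / 0.6156 = -0.875

-0.875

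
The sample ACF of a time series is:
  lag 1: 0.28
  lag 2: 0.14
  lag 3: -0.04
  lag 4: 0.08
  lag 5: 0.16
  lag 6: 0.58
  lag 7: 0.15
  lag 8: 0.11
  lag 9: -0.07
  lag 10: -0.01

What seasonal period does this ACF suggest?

The largest autocorrelation is r_6 = 0.58; the remaining lags stay at or below 0.28. The elevated value at lag 1 (0.28), dropping to 0.14 at lag 2, reflects decaying short-term dependence rather than seasonality.
The dominant spike at lag 6 indicates a seasonal period of 6.

6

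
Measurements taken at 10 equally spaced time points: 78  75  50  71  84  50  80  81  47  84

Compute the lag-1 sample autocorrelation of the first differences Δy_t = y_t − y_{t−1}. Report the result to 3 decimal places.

-0.495

First differences Δy: -3, -25, 21, 13, -34, 30, 1, -34, 37
Mean of differences = 0.6667
Numerator Σ(Δy_t−Δȳ)(Δy_{t+1}−Δȳ) = -2882.7778
Denominator Σ(Δy_t−Δȳ)² = 5822.0000
r_1(Δy) = -2882.7778 / 5822.0000 = -0.495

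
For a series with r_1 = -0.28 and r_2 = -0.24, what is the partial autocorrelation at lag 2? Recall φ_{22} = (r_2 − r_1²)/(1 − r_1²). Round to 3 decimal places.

φ_{22} = (r_2 − r_1²) / (1 − r_1²)
r_1² = (-0.28)² = 0.0784
Numerator = -0.24 − 0.0784 = -0.3184; denominator = 1 − 0.0784 = 0.9216
φ_{22} = -0.3184 / 0.9216 = -0.345

-0.345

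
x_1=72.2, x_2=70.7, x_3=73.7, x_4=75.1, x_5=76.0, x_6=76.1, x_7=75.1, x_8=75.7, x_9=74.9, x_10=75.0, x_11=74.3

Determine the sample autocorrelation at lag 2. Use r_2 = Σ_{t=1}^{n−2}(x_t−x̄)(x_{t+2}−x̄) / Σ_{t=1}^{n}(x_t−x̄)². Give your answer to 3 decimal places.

0.116

Mean x̄ = (72.2 + 70.7 + 73.7 + 75.1 + 76.0 + 76.1 + 75.1 + 75.7 + 74.9 + 75.0 + 74.3)/11 = 74.4364
Numerator Σ_{t=1}^{9}(x_t−x̄)(x_{t+2}−x̄) = 3.2164
Denominator Σ(x_t−x̄)² = 27.7455
r_2 = 3.2164 / 27.7455 = 0.116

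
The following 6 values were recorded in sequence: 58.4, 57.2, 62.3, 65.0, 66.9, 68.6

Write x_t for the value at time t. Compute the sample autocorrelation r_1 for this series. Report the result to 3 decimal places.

0.558

Mean x̄ = (58.4 + 57.2 + 62.3 + 65.0 + 66.9 + 68.6)/6 = 63.0667
Deviations from mean: -4.6667, -5.8667, -0.7667, 1.9333, 3.8333, 5.5333
Σ(x_t−x̄)(x_{t+1}−x̄) = (27.3778) + (4.4978) + (-1.4822) + (7.4111) + (21.2111) = 59.0156
Denominator Σ(x_t−x̄)² = 105.8333
r_1 = 59.0156 / 105.8333 = 0.558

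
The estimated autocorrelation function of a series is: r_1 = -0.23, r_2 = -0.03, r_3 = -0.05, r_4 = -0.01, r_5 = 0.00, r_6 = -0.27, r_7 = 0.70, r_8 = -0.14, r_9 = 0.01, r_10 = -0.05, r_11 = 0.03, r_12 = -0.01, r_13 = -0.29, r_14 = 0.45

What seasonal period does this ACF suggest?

The largest autocorrelation is r_7 = 0.70, with a weaker echo at lag 14 (0.45); the remaining lags stay at or below 0.03.
The dominant spike at lag 7 indicates a seasonal period of 7.

7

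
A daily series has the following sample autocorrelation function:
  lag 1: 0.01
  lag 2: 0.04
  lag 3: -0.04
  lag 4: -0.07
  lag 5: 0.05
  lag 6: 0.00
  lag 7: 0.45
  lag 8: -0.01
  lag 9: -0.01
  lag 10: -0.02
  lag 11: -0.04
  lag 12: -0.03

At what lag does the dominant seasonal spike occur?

7

The largest autocorrelation is r_7 = 0.45; the remaining lags stay at or below 0.05.
The dominant spike at lag 7 indicates a seasonal period of 7.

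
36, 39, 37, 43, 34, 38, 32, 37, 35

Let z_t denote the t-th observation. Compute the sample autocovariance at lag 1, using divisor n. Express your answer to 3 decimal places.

-3.092

Mean z̄ = (36 + 39 + 37 + 43 + 34 + 38 + 32 + 37 + 35)/9 = 36.7778
Σ_{t=1}^{8}(z_t−z̄)(z_{t+1}−z̄) = -27.8272
γ_1 = -27.8272 / 9 = -3.092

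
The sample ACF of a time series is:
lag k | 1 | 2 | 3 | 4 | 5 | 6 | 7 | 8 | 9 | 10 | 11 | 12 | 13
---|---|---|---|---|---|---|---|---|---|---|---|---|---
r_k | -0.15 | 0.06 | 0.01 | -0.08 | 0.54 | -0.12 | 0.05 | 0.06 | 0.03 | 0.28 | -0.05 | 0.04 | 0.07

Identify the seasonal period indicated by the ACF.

The largest autocorrelation is r_5 = 0.54, with a weaker echo at lag 10 (0.28); the remaining lags stay at or below 0.07.
The dominant spike at lag 5 indicates a seasonal period of 5.

5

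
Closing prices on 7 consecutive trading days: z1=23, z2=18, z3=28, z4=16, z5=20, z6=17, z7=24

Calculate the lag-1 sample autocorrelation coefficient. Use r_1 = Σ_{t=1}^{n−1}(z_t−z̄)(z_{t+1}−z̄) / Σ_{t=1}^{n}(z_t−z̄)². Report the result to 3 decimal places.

-0.584

Mean z̄ = (23 + 18 + 28 + 16 + 20 + 17 + 24)/7 = 20.8571
Deviations from mean: 2.1429, -2.8571, 7.1429, -4.8571, -0.8571, -3.8571, 3.1429
Numerator Σ_{t=1}^{6}(z_t−z̄)(z_{t+1}−z̄) = -65.8776
Denominator Σ(z_t−z̄)² = 112.8571
r_1 = -65.8776 / 112.8571 = -0.584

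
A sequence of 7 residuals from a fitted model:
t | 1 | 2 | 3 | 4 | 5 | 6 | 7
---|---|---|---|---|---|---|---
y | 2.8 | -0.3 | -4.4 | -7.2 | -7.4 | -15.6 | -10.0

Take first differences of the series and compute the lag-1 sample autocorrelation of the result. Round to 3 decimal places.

First differences Δy: -3.1, -4.1, -2.8, -0.2, -8.2, 5.6
Mean of differences = -2.1333
Numerator Σ(Δy_t−Δȳ)(Δy_{t+1}−Δȳ) = -56.7211
Denominator Σ(Δy_t−Δȳ)² = 105.5933
r_1(Δy) = -56.7211 / 105.5933 = -0.537

-0.537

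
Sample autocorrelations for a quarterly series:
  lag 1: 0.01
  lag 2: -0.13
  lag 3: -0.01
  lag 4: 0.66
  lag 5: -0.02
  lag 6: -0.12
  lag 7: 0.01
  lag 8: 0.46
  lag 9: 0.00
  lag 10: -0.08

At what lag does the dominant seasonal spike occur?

4

The largest autocorrelation is r_4 = 0.66, with a weaker echo at lag 8 (0.46); the remaining lags stay at or below 0.01.
The dominant spike at lag 4 indicates a seasonal period of 4.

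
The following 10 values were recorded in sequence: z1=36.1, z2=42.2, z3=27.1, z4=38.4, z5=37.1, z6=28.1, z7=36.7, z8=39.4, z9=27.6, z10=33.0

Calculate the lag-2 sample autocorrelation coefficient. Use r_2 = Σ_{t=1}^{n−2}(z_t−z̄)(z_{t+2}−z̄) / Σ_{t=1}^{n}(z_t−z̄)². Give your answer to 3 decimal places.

-0.287

Mean z̄ = (36.1 + 42.2 + 27.1 + 38.4 + 37.1 + 28.1 + 36.7 + 39.4 + 27.6 + 33.0)/10 = 34.5700
Numerator Σ_{t=1}^{8}(z_t−z̄)(z_{t+2}−z̄) = -74.1758
Denominator Σ(z_t−z̄)² = 258.2010
r_2 = -74.1758 / 258.2010 = -0.287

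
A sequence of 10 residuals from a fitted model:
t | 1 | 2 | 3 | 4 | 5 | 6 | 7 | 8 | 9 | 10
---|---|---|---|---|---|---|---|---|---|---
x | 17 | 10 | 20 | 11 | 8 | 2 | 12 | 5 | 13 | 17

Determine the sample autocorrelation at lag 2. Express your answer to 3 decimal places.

0.168

Mean x̄ = (17 + 10 + 20 + 11 + 8 + 2 + 12 + 5 + 13 + 17)/10 = 11.5000
Numerator Σ_{t=1}^{8}(x_t−x̄)(x_{t+2}−x̄) = 47.5000
Denominator Σ(x_t−x̄)² = 282.5000
r_2 = 47.5000 / 282.5000 = 0.168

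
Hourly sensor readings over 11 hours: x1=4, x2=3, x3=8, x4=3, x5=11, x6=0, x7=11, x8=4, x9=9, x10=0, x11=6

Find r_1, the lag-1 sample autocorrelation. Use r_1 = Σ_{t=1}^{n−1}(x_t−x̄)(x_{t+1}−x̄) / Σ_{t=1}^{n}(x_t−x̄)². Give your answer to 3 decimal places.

Mean x̄ = (4 + 3 + 8 + 3 + 11 + 0 + 11 + 4 + 9 + 0 + 6)/11 = 5.3636
Numerator Σ_{t=1}^{10}(x_t−x̄)(x_{t+1}−x̄) = -118.5868
Denominator Σ(x_t−x̄)² = 156.5455
r_1 = -118.5868 / 156.5455 = -0.758

-0.758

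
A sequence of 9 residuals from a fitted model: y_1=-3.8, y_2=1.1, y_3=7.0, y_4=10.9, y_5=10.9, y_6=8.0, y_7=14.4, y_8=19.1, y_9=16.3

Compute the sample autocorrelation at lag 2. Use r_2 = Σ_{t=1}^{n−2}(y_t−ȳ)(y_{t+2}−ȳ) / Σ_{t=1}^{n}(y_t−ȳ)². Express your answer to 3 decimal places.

Mean ȳ = (-3.8 + 1.1 + 7.0 + 10.9 + 10.9 + 8.0 + 14.4 + 19.1 + 16.3)/9 = 9.3222
Σ(y_t−ȳ)(y_{t+2}−ȳ) = (30.4727) + (-12.9728) + (-3.6640) + (-2.0862) + (8.0116) + (-12.9284) + (35.4316) = 42.2646
Denominator Σ(y_t−ȳ)² = 421.9956
r_2 = 42.2646 / 421.9956 = 0.100

0.100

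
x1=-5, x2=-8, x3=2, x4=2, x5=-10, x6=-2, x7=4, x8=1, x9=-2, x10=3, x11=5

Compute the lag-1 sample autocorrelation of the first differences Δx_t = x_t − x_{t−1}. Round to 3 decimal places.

-0.267

First differences Δx: -3, 10, 0, -12, 8, 6, -3, -3, 5, 2
Mean of differences = 1.0000
Numerator Σ(Δx_t−Δx̄)(Δx_{t+1}−Δx̄) = -104.0000
Denominator Σ(Δx_t−Δx̄)² = 390.0000
r_1(Δx) = -104.0000 / 390.0000 = -0.267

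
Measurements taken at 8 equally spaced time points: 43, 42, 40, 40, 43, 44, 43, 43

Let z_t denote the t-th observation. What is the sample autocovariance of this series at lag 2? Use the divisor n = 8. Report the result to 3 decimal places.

-0.609

Mean z̄ = (43 + 42 + 40 + 40 + 43 + 44 + 43 + 43)/8 = 42.2500
Deviations: 0.7500, -0.2500, -2.2500, -2.2500, 0.7500, 1.7500, 0.7500, 0.7500
Σ_{t=1}^{6}(z_t−z̄)(z_{t+2}−z̄) = -4.8750
γ_2 = -4.8750 / 8 = -0.609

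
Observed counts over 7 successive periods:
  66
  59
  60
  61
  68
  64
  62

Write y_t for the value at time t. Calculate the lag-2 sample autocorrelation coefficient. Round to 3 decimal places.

Mean ȳ = (66 + 59 + 60 + 61 + 68 + 64 + 62)/7 = 62.8571
Deviations from mean: 3.1429, -3.8571, -2.8571, -1.8571, 5.1429, 1.1429, -0.8571
Σ(y_t−ȳ)(y_{t+2}−ȳ) = (-8.9796) + (7.1633) + (-14.6939) + (-2.1224) + (-4.4082) = -23.0408
Denominator Σ(y_t−ȳ)² = 64.8571
r_2 = -23.0408 / 64.8571 = -0.355

-0.355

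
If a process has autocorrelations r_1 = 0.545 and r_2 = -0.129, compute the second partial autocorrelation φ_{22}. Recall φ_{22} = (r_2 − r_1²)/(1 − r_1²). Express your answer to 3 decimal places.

-0.606

φ_{22} = (r_2 − r_1²) / (1 − r_1²)
r_1² = (0.545)² = 0.297025
Numerator = -0.129 − 0.2970 = -0.4260; denominator = 1 − 0.2970 = 0.7030
φ_{22} = -0.4260 / 0.7030 = -0.606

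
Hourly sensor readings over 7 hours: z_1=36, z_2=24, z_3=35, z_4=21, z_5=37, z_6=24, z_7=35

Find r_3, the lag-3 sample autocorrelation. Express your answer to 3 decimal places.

-0.587

Mean z̄ = (36 + 24 + 35 + 21 + 37 + 24 + 35)/7 = 30.2857
Deviations from mean: 5.7143, -6.2857, 4.7143, -9.2857, 6.7143, -6.2857, 4.7143
Σ(z_t−z̄)(z_{t+3}−z̄) = (-53.0612) + (-42.2041) + (-29.6327) + (-43.7755) = -168.6735
Denominator Σ(z_t−z̄)² = 287.4286
r_3 = -168.6735 / 287.4286 = -0.587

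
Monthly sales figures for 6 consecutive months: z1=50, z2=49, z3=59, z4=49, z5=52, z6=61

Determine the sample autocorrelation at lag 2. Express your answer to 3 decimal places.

-0.289

Mean z̄ = (50 + 49 + 59 + 49 + 52 + 61)/6 = 53.3333
Deviations from mean: -3.3333, -4.3333, 5.6667, -4.3333, -1.3333, 7.6667
Σ(z_t−z̄)(z_{t+2}−z̄) = (-18.8889) + (18.7778) + (-7.5556) + (-33.2222) = -40.8889
Denominator Σ(z_t−z̄)² = 141.3333
r_2 = -40.8889 / 141.3333 = -0.289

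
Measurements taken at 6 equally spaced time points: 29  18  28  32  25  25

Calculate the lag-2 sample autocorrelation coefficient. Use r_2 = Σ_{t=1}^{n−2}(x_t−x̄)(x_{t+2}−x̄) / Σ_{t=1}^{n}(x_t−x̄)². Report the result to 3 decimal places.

-0.448

Mean x̄ = (29 + 18 + 28 + 32 + 25 + 25)/6 = 26.1667
Deviations from mean: 2.8333, -8.1667, 1.8333, 5.8333, -1.1667, -1.1667
Σ(x_t−x̄)(x_{t+2}−x̄) = (5.1944) + (-47.6389) + (-2.1389) + (-6.8056) = -51.3889
Denominator Σ(x_t−x̄)² = 114.8333
r_2 = -51.3889 / 114.8333 = -0.448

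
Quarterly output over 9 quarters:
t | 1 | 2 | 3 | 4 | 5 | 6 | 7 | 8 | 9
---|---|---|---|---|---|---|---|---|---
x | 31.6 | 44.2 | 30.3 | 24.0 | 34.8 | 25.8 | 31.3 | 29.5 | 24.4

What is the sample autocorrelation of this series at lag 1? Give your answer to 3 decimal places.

Mean x̄ = (31.6 + 44.2 + 30.3 + 24.0 + 34.8 + 25.8 + 31.3 + 29.5 + 24.4)/9 = 30.6556
Numerator Σ_{t=1}^{8}(x_t−x̄)(x_{t+1}−x̄) = -34.0098
Denominator Σ(x_t−x̄)² = 310.4022
r_1 = -34.0098 / 310.4022 = -0.110

-0.110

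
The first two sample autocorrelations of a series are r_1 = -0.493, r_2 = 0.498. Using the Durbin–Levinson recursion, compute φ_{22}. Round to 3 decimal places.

0.337

φ_{22} = (r_2 − r_1²) / (1 − r_1²)
r_1² = (-0.493)² = 0.243049
Numerator = 0.498 − 0.2430 = 0.2550; denominator = 1 − 0.2430 = 0.7570
φ_{22} = 0.2550 / 0.7570 = 0.337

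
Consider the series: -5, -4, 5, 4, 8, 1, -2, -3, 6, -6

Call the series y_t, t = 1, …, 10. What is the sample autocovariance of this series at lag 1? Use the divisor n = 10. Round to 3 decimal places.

0.384

Mean ȳ = (-5 − 4 + 5 + 4 + 8 + 1 − 2 − 3 + 6 − 6)/10 = 0.4000
Σ_{t=1}^{9}(y_t−ȳ)(y_{t+1}−ȳ) = 3.8400
γ_1 = 3.8400 / 10 = 0.384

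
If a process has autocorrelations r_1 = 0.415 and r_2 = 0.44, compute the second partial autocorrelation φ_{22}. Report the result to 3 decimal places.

φ_{22} = (r_2 − r_1²) / (1 − r_1²)
r_1² = (0.415)² = 0.172225
Numerator = 0.44 − 0.1722 = 0.2678; denominator = 1 − 0.1722 = 0.8278
φ_{22} = 0.2678 / 0.8278 = 0.323

0.323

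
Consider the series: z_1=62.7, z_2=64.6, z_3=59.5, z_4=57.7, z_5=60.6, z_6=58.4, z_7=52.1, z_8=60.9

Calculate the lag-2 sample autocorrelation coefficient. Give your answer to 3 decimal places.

Mean z̄ = (62.7 + 64.6 + 59.5 + 57.7 + 60.6 + 58.4 + 52.1 + 60.9)/8 = 59.5625
Deviations from mean: 3.1375, 5.0375, -0.0625, -1.8625, 1.0375, -1.1625, -7.4625, 1.3375
Σ(z_t−z̄)(z_{t+2}−z̄) = (-0.1961) + (-9.3823) + (-0.0648) + (2.1652) + (-7.7423) + (-1.5548) = -16.7753
Denominator Σ(z_t−z̄)² = 98.5988
r_2 = -16.7753 / 98.5988 = -0.170

-0.170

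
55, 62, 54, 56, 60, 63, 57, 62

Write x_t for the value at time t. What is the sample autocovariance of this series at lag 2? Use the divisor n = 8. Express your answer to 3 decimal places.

Mean x̄ = (55 + 62 + 54 + 56 + 60 + 63 + 57 + 62)/8 = 58.6250
Σ_{t=1}^{6}(x_t−x̄)(x_{t+2}−x̄) = 2.5938
γ_2 = 2.5938 / 8 = 0.324

0.324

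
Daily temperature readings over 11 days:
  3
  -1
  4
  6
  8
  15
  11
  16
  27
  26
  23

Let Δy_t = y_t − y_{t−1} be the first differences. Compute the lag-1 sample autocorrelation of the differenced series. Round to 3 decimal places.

-0.222

First differences Δy: -4, 5, 2, 2, 7, -4, 5, 11, -1, -3
Mean of differences = 2.0000
Numerator Σ(Δy_t−Δȳ)(Δy_{t+1}−Δȳ) = -51.0000
Denominator Σ(Δy_t−Δȳ)² = 230.0000
r_1(Δy) = -51.0000 / 230.0000 = -0.222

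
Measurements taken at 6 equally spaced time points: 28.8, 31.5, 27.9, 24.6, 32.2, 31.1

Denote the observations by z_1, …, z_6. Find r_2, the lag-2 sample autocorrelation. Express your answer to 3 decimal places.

Mean z̄ = (28.8 + 31.5 + 27.9 + 24.6 + 32.2 + 31.1)/6 = 29.3500
Deviations from mean: -0.5500, 2.1500, -1.4500, -4.7500, 2.8500, 1.7500
Numerator Σ_{t=1}^{4}(z_t−z̄)(z_{t+2}−z̄) = -21.8600
Denominator Σ(z_t−z̄)² = 40.7750
r_2 = -21.8600 / 40.7750 = -0.536

-0.536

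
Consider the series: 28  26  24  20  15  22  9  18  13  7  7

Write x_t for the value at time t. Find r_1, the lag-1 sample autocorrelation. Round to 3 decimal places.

0.447

Mean x̄ = (28 + 26 + 24 + 20 + 15 + 22 + 9 + 18 + 13 + 7 + 7)/11 = 17.1818
Numerator Σ_{t=1}^{10}(x_t−x̄)(x_{t+1}−x̄) = 254.7851
Denominator Σ(x_t−x̄)² = 569.6364
r_1 = 254.7851 / 569.6364 = 0.447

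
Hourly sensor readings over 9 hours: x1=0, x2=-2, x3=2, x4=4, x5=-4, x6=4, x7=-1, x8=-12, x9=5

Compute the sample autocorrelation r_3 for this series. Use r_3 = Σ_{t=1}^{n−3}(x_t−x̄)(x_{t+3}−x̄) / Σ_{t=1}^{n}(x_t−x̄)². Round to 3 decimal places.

Mean x̄ = (0 − 2 + 2 + 4 − 4 + 4 − 1 − 12 + 5)/9 = -0.4444
Numerator Σ_{t=1}^{6}(x_t−x̄)(x_{t+3}−x̄) = 81.1852
Denominator Σ(x_t−x̄)² = 224.2222
r_3 = 81.1852 / 224.2222 = 0.362

0.362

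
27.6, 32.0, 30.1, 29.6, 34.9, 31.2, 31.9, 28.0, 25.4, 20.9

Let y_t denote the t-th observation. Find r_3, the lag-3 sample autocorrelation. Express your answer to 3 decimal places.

-0.130

Mean ȳ = (27.6 + 32.0 + 30.1 + 29.6 + 34.9 + 31.2 + 31.9 + 28.0 + 25.4 + 20.9)/10 = 29.1600
Numerator Σ_{t=1}^{7}(y_t−ȳ)(y_{t+3}−ȳ) = -18.2228
Denominator Σ(y_t−ȳ)² = 139.9040
r_3 = -18.2228 / 139.9040 = -0.130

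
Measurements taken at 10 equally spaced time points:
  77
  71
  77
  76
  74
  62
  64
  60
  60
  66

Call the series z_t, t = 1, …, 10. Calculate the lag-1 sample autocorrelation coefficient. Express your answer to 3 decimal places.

0.608

Mean z̄ = (77 + 71 + 77 + 76 + 74 + 62 + 64 + 60 + 60 + 66)/10 = 68.7000
Numerator Σ_{t=1}^{9}(z_t−z̄)(z_{t+1}−z̄) = 273.5100
Denominator Σ(z_t−z̄)² = 450.1000
r_1 = 273.5100 / 450.1000 = 0.608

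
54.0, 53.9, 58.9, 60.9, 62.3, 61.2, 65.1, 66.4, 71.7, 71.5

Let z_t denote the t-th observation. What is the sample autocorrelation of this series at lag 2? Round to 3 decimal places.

0.287

Mean z̄ = (54.0 + 53.9 + 58.9 + 60.9 + 62.3 + 61.2 + 65.1 + 66.4 + 71.7 + 71.5)/10 = 62.5900
Numerator Σ_{t=1}^{8}(z_t−z̄)(z_{t+2}−z̄) = 100.5918
Denominator Σ(z_t−z̄)² = 350.9890
r_2 = 100.5918 / 350.9890 = 0.287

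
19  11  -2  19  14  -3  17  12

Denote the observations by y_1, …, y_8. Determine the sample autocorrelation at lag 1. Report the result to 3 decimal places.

Mean ȳ = (19 + 11 − 2 + 19 + 14 − 3 + 17 + 12)/8 = 10.8750
Deviations from mean: 8.1250, 0.1250, -12.8750, 8.1250, 3.1250, -13.8750, 6.1250, 1.1250
Σ(y_t−ȳ)(y_{t+1}−ȳ) = (1.0156) + (-1.6094) + (-104.6094) + (25.3906) + (-43.3594) + (-84.9844) + (6.8906) = -201.2656
Denominator Σ(y_t−ȳ)² = 538.8750
r_1 = -201.2656 / 538.8750 = -0.373

-0.373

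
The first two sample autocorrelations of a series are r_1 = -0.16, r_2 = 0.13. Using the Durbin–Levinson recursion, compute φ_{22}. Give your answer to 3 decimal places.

φ_{22} = (r_2 − r_1²) / (1 − r_1²)
r_1² = (-0.16)² = 0.0256
Numerator = 0.13 − 0.0256 = 0.1044; denominator = 1 − 0.0256 = 0.9744
φ_{22} = 0.1044 / 0.9744 = 0.107

0.107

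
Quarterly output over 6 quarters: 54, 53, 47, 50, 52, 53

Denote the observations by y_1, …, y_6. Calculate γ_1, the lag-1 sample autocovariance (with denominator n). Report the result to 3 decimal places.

Mean ȳ = (54 + 53 + 47 + 50 + 52 + 53)/6 = 51.5000
Deviations: 2.5000, 1.5000, -4.5000, -1.5000, 0.5000, 1.5000
Σ_{t=1}^{5}(y_t−ȳ)(y_{t+1}−ȳ) = 3.7500
γ_1 = 3.7500 / 6 = 0.625

0.625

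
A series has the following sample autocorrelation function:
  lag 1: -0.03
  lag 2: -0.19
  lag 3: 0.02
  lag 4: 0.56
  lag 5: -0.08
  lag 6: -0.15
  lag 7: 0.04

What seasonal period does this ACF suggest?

The largest autocorrelation is r_4 = 0.56; the remaining lags stay at or below 0.04.
The dominant spike at lag 4 indicates a seasonal period of 4.

4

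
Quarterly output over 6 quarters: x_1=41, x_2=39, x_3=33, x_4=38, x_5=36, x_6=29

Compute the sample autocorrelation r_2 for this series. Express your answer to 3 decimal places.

Mean x̄ = (41 + 39 + 33 + 38 + 36 + 29)/6 = 36.0000
Deviations from mean: 5.0000, 3.0000, -3.0000, 2.0000, 0.0000, -7.0000
Σ(x_t−x̄)(x_{t+2}−x̄) = (-15.0000) + (6.0000) + (0.0000) + (-14.0000) = -23.0000
Denominator Σ(x_t−x̄)² = 96.0000
r_2 = -23.0000 / 96.0000 = -0.240

-0.240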